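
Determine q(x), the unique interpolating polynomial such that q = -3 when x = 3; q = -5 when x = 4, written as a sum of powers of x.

Build the Lagrange basis polynomials:
L_0(x) = (x - 4) / [-1] = -x + 4
L_1(x) = (x - 3) / [1] = x - 3
q(x) = (-3)·L_0 + (-5)·L_1
  (-3)·L_0(x) = 3x - 12
  (-5)·L_1(x) = -5x + 15
Adding term by term: -2x + 3

q(x) = -2x + 3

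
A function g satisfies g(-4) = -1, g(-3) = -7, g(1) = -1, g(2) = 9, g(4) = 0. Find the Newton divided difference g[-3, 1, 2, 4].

g[-3,1] = (-1 - (-7)) / (1 - (-3)) = 3/2
g[1,2] = (9 - (-1)) / (2 - 1) = 10
g[2,4] = (0 - 9) / (4 - 2) = -9/2
g[-3,1,2] = (10 - 3/2) / (2 - (-3)) = 17/10
g[1,2,4] = (-9/2 - 10) / (4 - 1) = -29/6
g[-3,1,2,4] = (-29/6 - 17/10) / (4 - (-3)) = -14/15

-14/15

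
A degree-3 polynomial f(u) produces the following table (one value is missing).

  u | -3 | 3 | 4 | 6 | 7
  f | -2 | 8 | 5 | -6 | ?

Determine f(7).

-128/9

The 4 known values determine f uniquely (degree ≤ 3).
L_0(7) = (4)·(3)·(1)/[(-6)·(-7)·(-9)] = -2/63
L_1(7) = (10)·(3)·(1)/[(6)·(-1)·(-3)] = 5/3
L_2(7) = (10)·(4)·(1)/[(7)·(1)·(-2)] = -20/7
L_3(7) = (10)·(4)·(3)/[(9)·(3)·(2)] = 20/9
Sum: (-2)·(-2/63) + 8·(5/3) + 5·(-20/7) + (-6)·(20/9) = -128/9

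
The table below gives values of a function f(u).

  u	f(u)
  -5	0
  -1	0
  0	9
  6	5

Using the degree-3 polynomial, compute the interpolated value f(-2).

-2747/385

Evaluate each Lagrange basis at u = -2:
L_0(-2) = (-1)·(-2)·(-8)/[(-4)·(-5)·(-11)] = 4/55
L_1(-2) = (3)·(-2)·(-8)/[(4)·(-1)·(-7)] = 12/7
L_2(-2) = (3)·(-1)·(-8)/[(5)·(1)·(-6)] = -4/5
L_3(-2) = (3)·(-1)·(-2)/[(11)·(7)·(6)] = 1/77
Sum: 0 + 0 + 9·(-4/5) + 5·(1/77) = -2747/385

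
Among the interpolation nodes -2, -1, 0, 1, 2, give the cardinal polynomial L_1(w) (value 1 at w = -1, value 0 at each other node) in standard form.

L_1(w) = -(1/6)w^4 + (1/6)w^3 + (2/3)w^2 - (2/3)w

L_1(w) = (w + 2)w(w - 1)(w - 2) / [(1)·(-1)·(-2)·(-3)]
       = (w^4 - w^3 - 4w^2 + 4w) / (-6)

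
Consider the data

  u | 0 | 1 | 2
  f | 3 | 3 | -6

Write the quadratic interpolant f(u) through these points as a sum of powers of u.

f(u) = -(9/2)u^2 + (9/2)u + 3

Newton's divided differences:
f[0,1] = (3 - 3) / (1 - 0) = 0
f[1,2] = (-6 - 3) / (2 - 1) = -9
f[0,1,2] = (-9 - 0) / (2 - 0) = -9/2
f(u) = 3 + (-9/2)·u(u - 1)
Expanding: f(u) = -(9/2)u^2 + (9/2)u + 3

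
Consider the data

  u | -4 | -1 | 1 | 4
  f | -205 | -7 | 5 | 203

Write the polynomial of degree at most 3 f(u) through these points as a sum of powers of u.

L_0(u) = (u + 1)(u - 1)(u - 4) / [-120] = -(1/120)u^3 + (1/30)u^2 + (1/120)u - 1/30
L_1(u) = (u + 4)(u - 1)(u - 4) / [30] = (1/30)u^3 - (1/30)u^2 - (8/15)u + 8/15
L_2(u) = (u + 4)(u + 1)(u - 4) / [-30] = -(1/30)u^3 - (1/30)u^2 + (8/15)u + 8/15
L_3(u) = (u + 4)(u + 1)(u - 1) / [120] = (1/120)u^3 + (1/30)u^2 - (1/120)u - 1/30
f(u) = (-205)·L_0 + (-7)·L_1 + 5·L_2 + 203·L_3
  (-205)·L_0(u) = (41/24)u^3 - (41/6)u^2 - (41/24)u + 41/6
  (-7)·L_1(u) = -(7/30)u^3 + (7/30)u^2 + (56/15)u - 56/15
  5·L_2(u) = -(1/6)u^3 - (1/6)u^2 + (8/3)u + 8/3
  203·L_3(u) = (203/120)u^3 + (203/30)u^2 - (203/120)u - 203/30
Adding term by term: 3u^3 + 3u - 1

f(u) = 3u^3 + 3u - 1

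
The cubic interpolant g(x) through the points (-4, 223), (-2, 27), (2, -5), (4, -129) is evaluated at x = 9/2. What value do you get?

-1565/8

Using Newton's divided-difference form:
g[-4,-2] = (27 - 223) / (-2 - (-4)) = -98
g[-2,2] = (-5 - 27) / (2 - (-2)) = -8
g[2,4] = (-129 - (-5)) / (4 - 2) = -62
g[-4,-2,2] = (-8 - (-98)) / (2 - (-4)) = 15
g[-2,2,4] = (-62 - (-8)) / (4 - (-2)) = -9
g[-4,-2,2,4] = (-9 - 15) / (4 - (-4)) = -3
g(9/2) = 223 + (-98)·(17/2) + 15·(17/2)·(13/2) + (-3)·(17/2)·(13/2)·(5/2) = -1565/8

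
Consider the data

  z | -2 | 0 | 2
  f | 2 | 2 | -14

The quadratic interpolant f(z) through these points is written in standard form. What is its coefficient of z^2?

-2

Build the Lagrange basis polynomials:
L_0(z) = z(z - 2) / [8] = (1/8)z^2 - (1/4)z
L_1(z) = (z + 2)(z - 2) / [-4] = -(1/4)z^2 + 1
L_2(z) = (z + 2)z / [8] = (1/8)z^2 + (1/4)z
f(z) = 2·L_0 + 2·L_1 + (-14)·L_2
Only the coefficient of z^2 is needed; take it from each L_i and combine:
2·(1/8) + 2·(-1/4) + (-14)·(1/8) = -2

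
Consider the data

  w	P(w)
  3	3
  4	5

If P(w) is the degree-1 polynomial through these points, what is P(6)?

9

L_0(6) = (2)/[(-1)] = -2
L_1(6) = (3)/[(1)] = 3
Sum: 3·(-2) + 5·(3) = 9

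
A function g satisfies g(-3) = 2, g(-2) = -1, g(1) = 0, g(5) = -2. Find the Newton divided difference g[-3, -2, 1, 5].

-5/42

g[-3,-2] = (-1 - 2) / (-2 - (-3)) = -3
g[-2,1] = (0 - (-1)) / (1 - (-2)) = 1/3
g[1,5] = (-2 - 0) / (5 - 1) = -1/2
g[-3,-2,1] = (1/3 - (-3)) / (1 - (-3)) = 5/6
g[-2,1,5] = (-1/2 - 1/3) / (5 - (-2)) = -5/42
g[-3,-2,1,5] = (-5/42 - 5/6) / (5 - (-3)) = -5/42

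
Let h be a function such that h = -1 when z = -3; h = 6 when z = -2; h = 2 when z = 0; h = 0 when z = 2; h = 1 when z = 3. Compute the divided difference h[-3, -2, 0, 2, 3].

h[-3,-2] = (6 - (-1)) / (-2 - (-3)) = 7
h[-2,0] = (2 - 6) / (0 - (-2)) = -2
h[0,2] = (0 - 2) / (2 - 0) = -1
h[2,3] = (1 - 0) / (3 - 2) = 1
h[-3,-2,0] = (-2 - 7) / (0 - (-3)) = -3
h[-2,0,2] = (-1 - (-2)) / (2 - (-2)) = 1/4
h[0,2,3] = (1 - (-1)) / (3 - 0) = 2/3
h[-3,-2,0,2] = (1/4 - (-3)) / (2 - (-3)) = 13/20
h[-2,0,2,3] = (2/3 - 1/4) / (3 - (-2)) = 1/12
h[-3,-2,0,2,3] = (1/12 - 13/20) / (3 - (-3)) = -17/180

-17/180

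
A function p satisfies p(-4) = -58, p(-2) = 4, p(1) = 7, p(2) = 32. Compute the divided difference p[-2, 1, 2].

p[-2,1] = (7 - 4) / (1 - (-2)) = 1
p[1,2] = (32 - 7) / (2 - 1) = 25
p[-2,1,2] = (25 - 1) / (2 - (-2)) = 6

6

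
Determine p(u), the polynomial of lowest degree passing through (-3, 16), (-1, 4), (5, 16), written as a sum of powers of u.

L_0(u) = (u + 1)(u - 5) / [16] = (1/16)u^2 - (1/4)u - 5/16
L_1(u) = (u + 3)(u - 5) / [-12] = -(1/12)u^2 + (1/6)u + 5/4
L_2(u) = (u + 3)(u + 1) / [48] = (1/48)u^2 + (1/12)u + 1/16
p(u) = 16·L_0 + 4·L_1 + 16·L_2
  16·L_0(u) = u^2 - 4u - 5
  4·L_1(u) = -(1/3)u^2 + (2/3)u + 5
  16·L_2(u) = (1/3)u^2 + (4/3)u + 1
Adding term by term: u^2 - 2u + 1

p(u) = u^2 - 2u + 1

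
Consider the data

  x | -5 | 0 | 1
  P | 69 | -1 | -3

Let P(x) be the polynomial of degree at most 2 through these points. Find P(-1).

Using Newton's divided-difference form:
P[-5,0] = (-1 - 69) / (0 - (-5)) = -14
P[0,1] = (-3 - (-1)) / (1 - 0) = -2
P[-5,0,1] = (-2 - (-14)) / (1 - (-5)) = 2
P(-1) = 69 + (-14)·(4) + 2·(4)·(-1) = 5

5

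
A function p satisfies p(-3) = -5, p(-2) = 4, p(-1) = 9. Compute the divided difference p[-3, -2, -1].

p[-3,-2] = (4 - (-5)) / (-2 - (-3)) = 9
p[-2,-1] = (9 - 4) / (-1 - (-2)) = 5
p[-3,-2,-1] = (5 - 9) / (-1 - (-3)) = -2

-2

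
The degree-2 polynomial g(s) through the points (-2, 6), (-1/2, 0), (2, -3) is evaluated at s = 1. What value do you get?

-57/20

Using Newton's divided-difference form:
g[-2,-1/2] = (0 - 6) / (-1/2 - (-2)) = -4
g[-1/2,2] = (-3 - 0) / (2 - (-1/2)) = -6/5
g[-2,-1/2,2] = (-6/5 - (-4)) / (2 - (-2)) = 7/10
g(1) = 6 + (-4)·(3) + (7/10)·(3)·(3/2) = -57/20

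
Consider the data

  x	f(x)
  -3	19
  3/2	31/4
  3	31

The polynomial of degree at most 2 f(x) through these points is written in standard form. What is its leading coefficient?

3

The leading coefficient equals the top divided difference f[-3,3/2,3].
f[-3,3/2] = (31/4 - 19) / (3/2 - (-3)) = -5/2
f[3/2,3] = (31 - 31/4) / (3 - 3/2) = 31/2
f[-3,3/2,3] = (31/2 - (-5/2)) / (3 - (-3)) = 3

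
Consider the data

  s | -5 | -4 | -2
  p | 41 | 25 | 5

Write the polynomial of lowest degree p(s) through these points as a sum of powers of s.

p(s) = 2s^2 + 2s + 1

L_0(s) = (s + 4)(s + 2) / [3] = (1/3)s^2 + 2s + 8/3
L_1(s) = (s + 5)(s + 2) / [-2] = -(1/2)s^2 - (7/2)s - 5
L_2(s) = (s + 5)(s + 4) / [6] = (1/6)s^2 + (3/2)s + 10/3
p(s) = 41·L_0 + 25·L_1 + 5·L_2
  41·L_0(s) = (41/3)s^2 + 82s + 328/3
  25·L_1(s) = -(25/2)s^2 - (175/2)s - 125
  5·L_2(s) = (5/6)s^2 + (15/2)s + 50/3
Adding term by term: 2s^2 + 2s + 1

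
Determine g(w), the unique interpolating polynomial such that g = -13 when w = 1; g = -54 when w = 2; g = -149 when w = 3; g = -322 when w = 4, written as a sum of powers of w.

g(w) = -4w^3 - 3w^2 - 4w - 2

Build the Lagrange basis polynomials:
L_0(w) = (w - 2)(w - 3)(w - 4) / [-6] = -(1/6)w^3 + (3/2)w^2 - (13/3)w + 4
L_1(w) = (w - 1)(w - 3)(w - 4) / [2] = (1/2)w^3 - 4w^2 + (19/2)w - 6
L_2(w) = (w - 1)(w - 2)(w - 4) / [-2] = -(1/2)w^3 + (7/2)w^2 - 7w + 4
L_3(w) = (w - 1)(w - 2)(w - 3) / [6] = (1/6)w^3 - w^2 + (11/6)w - 1
g(w) = (-13)·L_0 + (-54)·L_1 + (-149)·L_2 + (-322)·L_3
  (-13)·L_0(w) = (13/6)w^3 - (39/2)w^2 + (169/3)w - 52
  (-54)·L_1(w) = -27w^3 + 216w^2 - 513w + 324
  (-149)·L_2(w) = (149/2)w^3 - (1043/2)w^2 + 1043w - 596
  (-322)·L_3(w) = -(161/3)w^3 + 322w^2 - (1771/3)w + 322
Adding term by term: -4w^3 - 3w^2 - 4w - 2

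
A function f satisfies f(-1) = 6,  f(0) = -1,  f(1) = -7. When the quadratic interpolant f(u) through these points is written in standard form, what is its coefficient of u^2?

1/2

Build the Lagrange basis polynomials:
L_0(u) = u(u - 1) / [2] = (1/2)u^2 - (1/2)u
L_1(u) = (u + 1)(u - 1) / [-1] = -u^2 + 1
L_2(u) = (u + 1)u / [2] = (1/2)u^2 + (1/2)u
f(u) = 6·L_0 + (-1)·L_1 + (-7)·L_2
Only the coefficient of u^2 is needed; take it from each L_i and combine:
6·(1/2) + (-1)·(-1) + (-7)·(1/2) = 1/2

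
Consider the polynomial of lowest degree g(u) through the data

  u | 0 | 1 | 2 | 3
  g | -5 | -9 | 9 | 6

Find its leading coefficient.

-43/6

Build the Lagrange basis polynomials:
L_0(u) = (u - 1)(u - 2)(u - 3) / [-6] = -(1/6)u^3 + u^2 - (11/6)u + 1
L_1(u) = u(u - 2)(u - 3) / [2] = (1/2)u^3 - (5/2)u^2 + 3u
L_2(u) = u(u - 1)(u - 3) / [-2] = -(1/2)u^3 + 2u^2 - (3/2)u
L_3(u) = u(u - 1)(u - 2) / [6] = (1/6)u^3 - (1/2)u^2 + (1/3)u
g(u) = (-5)·L_0 + (-9)·L_1 + 9·L_2 + 6·L_3
Only the coefficient of u^3 is needed; take it from each L_i and combine:
(-5)·(-1/6) + (-9)·(1/2) + 9·(-1/2) + 6·(1/6) = -43/6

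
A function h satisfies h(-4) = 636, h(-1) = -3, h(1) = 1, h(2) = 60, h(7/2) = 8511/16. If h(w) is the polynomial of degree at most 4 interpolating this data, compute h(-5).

Evaluate each Lagrange basis at w = -5:
L_0(-5) = (-4)·(-6)·(-7)·(-17/2)/[(-3)·(-5)·(-6)·(-15/2)] = 476/225
L_1(-5) = (-1)·(-6)·(-7)·(-17/2)/[(3)·(-2)·(-3)·(-9/2)] = -119/27
L_2(-5) = (-1)·(-4)·(-7)·(-17/2)/[(5)·(2)·(-1)·(-5/2)] = 238/25
L_3(-5) = (-1)·(-4)·(-6)·(-17/2)/[(6)·(3)·(1)·(-3/2)] = -68/9
L_4(-5) = (-1)·(-4)·(-6)·(-7)/[(15/2)·(9/2)·(5/2)·(3/2)] = 896/675
Sum: 636·(476/225) + (-3)·(-119/27) + 1·(238/25) + 60·(-68/9) + 8511/16·(896/675) = 1621

1621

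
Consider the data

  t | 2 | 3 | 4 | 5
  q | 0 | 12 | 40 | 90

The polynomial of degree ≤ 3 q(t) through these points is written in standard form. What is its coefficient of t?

-2

L_0(t) = (t - 3)(t - 4)(t - 5) / [-6] = -(1/6)t^3 + 2t^2 - (47/6)t + 10
L_1(t) = (t - 2)(t - 4)(t - 5) / [2] = (1/2)t^3 - (11/2)t^2 + 19t - 20
L_2(t) = (t - 2)(t - 3)(t - 5) / [-2] = -(1/2)t^3 + 5t^2 - (31/2)t + 15
L_3(t) = (t - 2)(t - 3)(t - 4) / [6] = (1/6)t^3 - (3/2)t^2 + (13/3)t - 4
q(t) = 0·L_0 + 12·L_1 + 40·L_2 + 90·L_3
Only the coefficient of t is needed; take it from each L_i and combine:
0·(-47/6) + 12·(19) + 40·(-31/2) + 90·(13/3) = -2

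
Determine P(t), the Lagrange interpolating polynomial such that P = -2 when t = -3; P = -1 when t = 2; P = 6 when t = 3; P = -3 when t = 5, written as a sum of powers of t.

Build the Lagrange basis polynomials:
L_0(t) = (t - 2)(t - 3)(t - 5) / [-240] = -(1/240)t^3 + (1/24)t^2 - (31/240)t + 1/8
L_1(t) = (t + 3)(t - 3)(t - 5) / [15] = (1/15)t^3 - (1/3)t^2 - (3/5)t + 3
L_2(t) = (t + 3)(t - 2)(t - 5) / [-12] = -(1/12)t^3 + (1/3)t^2 + (11/12)t - 5/2
L_3(t) = (t + 3)(t - 2)(t - 3) / [48] = (1/48)t^3 - (1/24)t^2 - (3/16)t + 3/8
P(t) = (-2)·L_0 + (-1)·L_1 + 6·L_2 + (-3)·L_3
  (-2)·L_0(t) = (1/120)t^3 - (1/12)t^2 + (31/120)t - 1/4
  (-1)·L_1(t) = -(1/15)t^3 + (1/3)t^2 + (3/5)t - 3
  6·L_2(t) = -(1/2)t^3 + 2t^2 + (11/2)t - 15
  (-3)·L_3(t) = -(1/16)t^3 + (1/8)t^2 + (9/16)t - 9/8
Adding term by term: -(149/240)t^3 + (19/8)t^2 + (1661/240)t - 155/8

P(t) = -(149/240)t^3 + (19/8)t^2 + (1661/240)t - 155/8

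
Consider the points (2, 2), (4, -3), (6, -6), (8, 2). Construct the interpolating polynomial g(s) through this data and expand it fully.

L_0(s) = (s - 4)(s - 6)(s - 8) / [-48] = -(1/48)s^3 + (3/8)s^2 - (13/6)s + 4
L_1(s) = (s - 2)(s - 6)(s - 8) / [16] = (1/16)s^3 - s^2 + (19/4)s - 6
L_2(s) = (s - 2)(s - 4)(s - 8) / [-16] = -(1/16)s^3 + (7/8)s^2 - (7/2)s + 4
L_3(s) = (s - 2)(s - 4)(s - 6) / [48] = (1/48)s^3 - (1/4)s^2 + (11/12)s - 1
g(s) = 2·L_0 + (-3)·L_1 + (-6)·L_2 + 2·L_3
  2·L_0(s) = -(1/24)s^3 + (3/4)s^2 - (13/3)s + 8
  (-3)·L_1(s) = -(3/16)s^3 + 3s^2 - (57/4)s + 18
  (-6)·L_2(s) = (3/8)s^3 - (21/4)s^2 + 21s - 24
  2·L_3(s) = (1/24)s^3 - (1/2)s^2 + (11/6)s - 2
Adding term by term: (3/16)s^3 - 2s^2 + (17/4)s

g(s) = (3/16)s^3 - 2s^2 + (17/4)s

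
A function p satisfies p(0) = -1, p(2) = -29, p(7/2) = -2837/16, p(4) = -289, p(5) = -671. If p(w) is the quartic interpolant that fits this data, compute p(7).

-2479

Using Newton's divided-difference form:
p[0,2] = (-29 - (-1)) / (2 - 0) = -14
p[2,7/2] = (-2837/16 - (-29)) / (7/2 - 2) = -791/8
p[7/2,4] = (-289 - (-2837/16)) / (4 - 7/2) = -1787/8
p[4,5] = (-671 - (-289)) / (5 - 4) = -382
p[0,2,7/2] = (-791/8 - (-14)) / (7/2 - 0) = -97/4
p[2,7/2,4] = (-1787/8 - (-791/8)) / (4 - 2) = -249/4
p[7/2,4,5] = (-382 - (-1787/8)) / (5 - 7/2) = -423/4
p[0,2,7/2,4] = (-249/4 - (-97/4)) / (4 - 0) = -19/2
p[2,7/2,4,5] = (-423/4 - (-249/4)) / (5 - 2) = -29/2
p[0,2,7/2,4,5] = (-29/2 - (-19/2)) / (5 - 0) = -1
p(7) = -1 + (-14)·(7) + (-97/4)·(7)·(5) + (-19/2)·(7)·(5)·(7/2) + (-1)·(7)·(5)·(7/2)·(3) = -2479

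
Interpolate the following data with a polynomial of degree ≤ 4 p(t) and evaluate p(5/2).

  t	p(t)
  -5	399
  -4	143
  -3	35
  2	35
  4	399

Evaluate each Lagrange basis at t = 5/2:
L_0(5/2) = (13/2)·(11/2)·(1/2)·(-3/2)/[(-1)·(-2)·(-7)·(-9)] = -143/672
L_1(5/2) = (15/2)·(11/2)·(1/2)·(-3/2)/[(1)·(-1)·(-6)·(-8)] = 165/256
L_2(5/2) = (15/2)·(13/2)·(1/2)·(-3/2)/[(2)·(1)·(-5)·(-7)] = -117/224
L_3(5/2) = (15/2)·(13/2)·(11/2)·(-3/2)/[(7)·(6)·(5)·(-2)] = 429/448
L_4(5/2) = (15/2)·(13/2)·(11/2)·(1/2)/[(9)·(8)·(7)·(2)] = 715/5376
Sum: 399·(-143/672) + 143·(165/256) + 35·(-117/224) + 35·(429/448) + 399·(715/5376) = 1209/16

1209/16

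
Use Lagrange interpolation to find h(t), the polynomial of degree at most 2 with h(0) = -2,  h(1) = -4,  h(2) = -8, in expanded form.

h(t) = -t^2 - t - 2

Build the Lagrange basis polynomials:
L_0(t) = (t - 1)(t - 2) / [2] = (1/2)t^2 - (3/2)t + 1
L_1(t) = t(t - 2) / [-1] = -t^2 + 2t
L_2(t) = t(t - 1) / [2] = (1/2)t^2 - (1/2)t
h(t) = (-2)·L_0 + (-4)·L_1 + (-8)·L_2
  (-2)·L_0(t) = -t^2 + 3t - 2
  (-4)·L_1(t) = 4t^2 - 8t
  (-8)·L_2(t) = -4t^2 + 4t
Adding term by term: -t^2 - t - 2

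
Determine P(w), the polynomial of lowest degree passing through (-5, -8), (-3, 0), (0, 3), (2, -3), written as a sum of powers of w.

Newton's divided differences:
P[-5,-3] = (0 - (-8)) / (-3 - (-5)) = 4
P[-3,0] = (3 - 0) / (0 - (-3)) = 1
P[0,2] = (-3 - 3) / (2 - 0) = -3
P[-5,-3,0] = (1 - 4) / (0 - (-5)) = -3/5
P[-3,0,2] = (-3 - 1) / (2 - (-3)) = -4/5
P[-5,-3,0,2] = (-4/5 - (-3/5)) / (2 - (-5)) = -1/35
P(w) = -8 + 4·(w + 5) + (-3/5)·(w + 5)(w + 3) + (-1/35)·(w + 5)(w + 3)w
Expanding: P(w) = -(1/35)w^3 - (29/35)w^2 - (43/35)w + 3

P(w) = -(1/35)w^3 - (29/35)w^2 - (43/35)w + 3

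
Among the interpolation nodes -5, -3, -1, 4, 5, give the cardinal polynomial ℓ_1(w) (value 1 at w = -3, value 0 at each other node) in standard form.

ℓ_1(w) = (w + 5)(w + 1)(w - 4)(w - 5) / [(2)·(-2)·(-7)·(-8)]
       = (w^4 - 3w^3 - 29w^2 + 75w + 100) / (-224)

ℓ_1(w) = -(1/224)w^4 + (3/224)w^3 + (29/224)w^2 - (75/224)w - 25/56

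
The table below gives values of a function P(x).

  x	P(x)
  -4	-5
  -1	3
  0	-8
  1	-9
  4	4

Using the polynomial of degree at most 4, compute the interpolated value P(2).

-31/40

L_0(2) = (3)·(2)·(1)·(-2)/[(-3)·(-4)·(-5)·(-8)] = -1/40
L_1(2) = (6)·(2)·(1)·(-2)/[(3)·(-1)·(-2)·(-5)] = 4/5
L_2(2) = (6)·(3)·(1)·(-2)/[(4)·(1)·(-1)·(-4)] = -9/4
L_3(2) = (6)·(3)·(2)·(-2)/[(5)·(2)·(1)·(-3)] = 12/5
L_4(2) = (6)·(3)·(2)·(1)/[(8)·(5)·(4)·(3)] = 3/40
Sum: (-5)·(-1/40) + 3·(4/5) + (-8)·(-9/4) + (-9)·(12/5) + 4·(3/40) = -31/40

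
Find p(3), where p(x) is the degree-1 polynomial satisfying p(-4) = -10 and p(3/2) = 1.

4

Evaluate each Lagrange basis at x = 3:
L_0(3) = (3/2)/[(-11/2)] = -3/11
L_1(3) = (7)/[(11/2)] = 14/11
Sum: (-10)·(-3/11) + 1·(14/11) = 4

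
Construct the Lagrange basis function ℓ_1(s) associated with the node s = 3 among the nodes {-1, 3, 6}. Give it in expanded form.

ℓ_1(s) = -(1/12)s^2 + (5/12)s + 1/2

ℓ_1(s) = (s + 1)(s - 6) / [(4)·(-3)]
       = (s^2 - 5s - 6) / (-12)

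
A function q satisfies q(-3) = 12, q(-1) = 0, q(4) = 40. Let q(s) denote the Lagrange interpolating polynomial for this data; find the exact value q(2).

L_0(2) = (3)·(-2)/[(-2)·(-7)] = -3/7
L_1(2) = (5)·(-2)/[(2)·(-5)] = 1
L_2(2) = (5)·(3)/[(7)·(5)] = 3/7
Sum: 12·(-3/7) + 0 + 40·(3/7) = 12

12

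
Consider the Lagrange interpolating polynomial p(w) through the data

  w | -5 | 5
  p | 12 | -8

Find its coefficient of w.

-2

The leading coefficient equals the top divided difference p[-5,5].
p[-5,5] = (-8 - 12) / (5 - (-5)) = -2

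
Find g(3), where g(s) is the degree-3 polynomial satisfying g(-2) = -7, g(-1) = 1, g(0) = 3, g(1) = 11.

93

Using Newton's divided-difference form:
g[-2,-1] = (1 - (-7)) / (-1 - (-2)) = 8
g[-1,0] = (3 - 1) / (0 - (-1)) = 2
g[0,1] = (11 - 3) / (1 - 0) = 8
g[-2,-1,0] = (2 - 8) / (0 - (-2)) = -3
g[-1,0,1] = (8 - 2) / (1 - (-1)) = 3
g[-2,-1,0,1] = (3 - (-3)) / (1 - (-2)) = 2
g(3) = -7 + 8·(5) + (-3)·(5)·(4) + 2·(5)·(4)·(3) = 93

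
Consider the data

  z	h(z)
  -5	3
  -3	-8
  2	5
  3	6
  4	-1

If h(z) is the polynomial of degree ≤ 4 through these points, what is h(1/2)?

Using Newton's divided-difference form:
h[-5,-3] = (-8 - 3) / (-3 - (-5)) = -11/2
h[-3,2] = (5 - (-8)) / (2 - (-3)) = 13/5
h[2,3] = (6 - 5) / (3 - 2) = 1
h[3,4] = (-1 - 6) / (4 - 3) = -7
h[-5,-3,2] = (13/5 - (-11/2)) / (2 - (-5)) = 81/70
h[-3,2,3] = (1 - 13/5) / (3 - (-3)) = -4/15
h[2,3,4] = (-7 - 1) / (4 - 2) = -4
h[-5,-3,2,3] = (-4/15 - 81/70) / (3 - (-5)) = -299/1680
h[-3,2,3,4] = (-4 - (-4/15)) / (4 - (-3)) = -8/15
h[-5,-3,2,3,4] = (-8/15 - (-299/1680)) / (4 - (-5)) = -199/5040
h(1/2) = 3 + (-11/2)·(11/2) + (81/70)·(11/2)·(7/2) + (-299/1680)·(11/2)·(7/2)·(-3/2) + (-199/5040)·(11/2)·(7/2)·(-3/2)·(-5/2) = -2063/768

-2063/768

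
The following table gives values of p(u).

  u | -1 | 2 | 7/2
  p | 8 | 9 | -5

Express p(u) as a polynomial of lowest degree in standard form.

p(u) = -(58/27)u^2 + (67/27)u + 341/27

Build the Lagrange basis polynomials:
L_0(u) = (u - 2)(u - 7/2) / [27/2] = (2/27)u^2 - (11/27)u + 14/27
L_1(u) = (u + 1)(u - 7/2) / [-9/2] = -(2/9)u^2 + (5/9)u + 7/9
L_2(u) = (u + 1)(u - 2) / [27/4] = (4/27)u^2 - (4/27)u - 8/27
p(u) = 8·L_0 + 9·L_1 + (-5)·L_2
  8·L_0(u) = (16/27)u^2 - (88/27)u + 112/27
  9·L_1(u) = -2u^2 + 5u + 7
  (-5)·L_2(u) = -(20/27)u^2 + (20/27)u + 40/27
Adding term by term: -(58/27)u^2 + (67/27)u + 341/27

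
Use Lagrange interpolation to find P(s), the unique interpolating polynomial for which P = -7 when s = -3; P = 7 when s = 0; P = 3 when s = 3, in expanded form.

P(s) = -s^2 + (5/3)s + 7

Build the Lagrange basis polynomials:
L_0(s) = s(s - 3) / [18] = (1/18)s^2 - (1/6)s
L_1(s) = (s + 3)(s - 3) / [-9] = -(1/9)s^2 + 1
L_2(s) = (s + 3)s / [18] = (1/18)s^2 + (1/6)s
P(s) = (-7)·L_0 + 7·L_1 + 3·L_2
  (-7)·L_0(s) = -(7/18)s^2 + (7/6)s
  7·L_1(s) = -(7/9)s^2 + 7
  3·L_2(s) = (1/6)s^2 + (1/2)s
Adding term by term: -s^2 + (5/3)s + 7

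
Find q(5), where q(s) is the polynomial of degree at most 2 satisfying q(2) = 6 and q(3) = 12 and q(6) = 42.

Using Newton's divided-difference form:
q[2,3] = (12 - 6) / (3 - 2) = 6
q[3,6] = (42 - 12) / (6 - 3) = 10
q[2,3,6] = (10 - 6) / (6 - 2) = 1
q(5) = 6 + 6·(3) + 1·(3)·(2) = 30

30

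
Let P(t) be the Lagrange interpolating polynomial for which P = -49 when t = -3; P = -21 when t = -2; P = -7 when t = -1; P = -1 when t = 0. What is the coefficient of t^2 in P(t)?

L_0(t) = (t + 2)(t + 1)t / [-6] = -(1/6)t^3 - (1/2)t^2 - (1/3)t
L_1(t) = (t + 3)(t + 1)t / [2] = (1/2)t^3 + 2t^2 + (3/2)t
L_2(t) = (t + 3)(t + 2)t / [-2] = -(1/2)t^3 - (5/2)t^2 - 3t
L_3(t) = (t + 3)(t + 2)(t + 1) / [6] = (1/6)t^3 + t^2 + (11/6)t + 1
P(t) = (-49)·L_0 + (-21)·L_1 + (-7)·L_2 + (-1)·L_3
Only the coefficient of t^2 is needed; take it from each L_i and combine:
(-49)·(-1/2) + (-21)·(2) + (-7)·(-5/2) + (-1)·(1) = -1

-1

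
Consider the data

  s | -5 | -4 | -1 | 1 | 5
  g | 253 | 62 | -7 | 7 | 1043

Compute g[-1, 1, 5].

g[-1,1] = (7 - (-7)) / (1 - (-1)) = 7
g[1,5] = (1043 - 7) / (5 - 1) = 259
g[-1,1,5] = (259 - 7) / (5 - (-1)) = 42

42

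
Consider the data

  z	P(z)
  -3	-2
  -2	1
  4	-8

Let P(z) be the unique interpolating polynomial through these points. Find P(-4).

Using Newton's divided-difference form:
P[-3,-2] = (1 - (-2)) / (-2 - (-3)) = 3
P[-2,4] = (-8 - 1) / (4 - (-2)) = -3/2
P[-3,-2,4] = (-3/2 - 3) / (4 - (-3)) = -9/14
P(-4) = -2 + 3·(-1) + (-9/14)·(-1)·(-2) = -44/7

-44/7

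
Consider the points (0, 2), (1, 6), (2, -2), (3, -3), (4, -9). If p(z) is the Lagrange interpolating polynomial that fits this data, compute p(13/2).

Evaluate each Lagrange basis at z = 13/2:
L_0(13/2) = (11/2)·(9/2)·(7/2)·(5/2)/[(-1)·(-2)·(-3)·(-4)] = 1155/128
L_1(13/2) = (13/2)·(9/2)·(7/2)·(5/2)/[(1)·(-1)·(-2)·(-3)] = -1365/32
L_2(13/2) = (13/2)·(11/2)·(7/2)·(5/2)/[(2)·(1)·(-1)·(-2)] = 5005/64
L_3(13/2) = (13/2)·(11/2)·(9/2)·(5/2)/[(3)·(2)·(1)·(-1)] = -2145/32
L_4(13/2) = (13/2)·(11/2)·(9/2)·(7/2)/[(4)·(3)·(2)·(1)] = 3003/128
Sum: 2·(1155/128) + 6·(-1365/32) + (-2)·(5005/64) + (-3)·(-2145/32) + (-9)·(3003/128) = -51757/128

-51757/128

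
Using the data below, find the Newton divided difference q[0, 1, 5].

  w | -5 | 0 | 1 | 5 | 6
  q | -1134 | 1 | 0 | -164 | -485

q[0,1] = (0 - 1) / (1 - 0) = -1
q[1,5] = (-164 - 0) / (5 - 1) = -41
q[0,1,5] = (-41 - (-1)) / (5 - 0) = -8

-8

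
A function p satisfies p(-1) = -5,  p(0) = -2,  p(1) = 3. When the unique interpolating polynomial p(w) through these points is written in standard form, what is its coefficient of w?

4

L_0(w) = w(w - 1) / [2] = (1/2)w^2 - (1/2)w
L_1(w) = (w + 1)(w - 1) / [-1] = -w^2 + 1
L_2(w) = (w + 1)w / [2] = (1/2)w^2 + (1/2)w
p(w) = (-5)·L_0 + (-2)·L_1 + 3·L_2
Only the coefficient of w is needed; take it from each L_i and combine:
(-5)·(-1/2) + (-2)·(0) + 3·(1/2) = 4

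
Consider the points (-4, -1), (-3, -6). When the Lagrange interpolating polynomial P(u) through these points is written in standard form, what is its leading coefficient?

-5

The leading coefficient equals the top divided difference P[-4,-3].
P[-4,-3] = (-6 - (-1)) / (-3 - (-4)) = -5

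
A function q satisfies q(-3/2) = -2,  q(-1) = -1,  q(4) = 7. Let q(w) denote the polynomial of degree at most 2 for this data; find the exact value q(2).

Evaluate each Lagrange basis at w = 2:
L_0(2) = (3)·(-2)/[(-1/2)·(-11/2)] = -24/11
L_1(2) = (7/2)·(-2)/[(1/2)·(-5)] = 14/5
L_2(2) = (7/2)·(3)/[(11/2)·(5)] = 21/55
Sum: (-2)·(-24/11) + (-1)·(14/5) + 7·(21/55) = 233/55

233/55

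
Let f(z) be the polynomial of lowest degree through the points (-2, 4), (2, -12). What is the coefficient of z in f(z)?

-4

The leading coefficient equals the top divided difference f[-2,2].
f[-2,2] = (-12 - 4) / (2 - (-2)) = -4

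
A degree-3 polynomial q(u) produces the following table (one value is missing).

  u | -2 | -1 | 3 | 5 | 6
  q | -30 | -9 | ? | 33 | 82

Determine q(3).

The 4 known values determine q uniquely (degree ≤ 3).
Evaluate each Lagrange basis at u = 3:
L_0(3) = (4)·(-2)·(-3)/[(-1)·(-7)·(-8)] = -3/7
L_1(3) = (5)·(-2)·(-3)/[(1)·(-6)·(-7)] = 5/7
L_2(3) = (5)·(4)·(-3)/[(7)·(6)·(-1)] = 10/7
L_3(3) = (5)·(4)·(-2)/[(8)·(7)·(1)] = -5/7
Sum: (-30)·(-3/7) + (-9)·(5/7) + 33·(10/7) + 82·(-5/7) = -5

-5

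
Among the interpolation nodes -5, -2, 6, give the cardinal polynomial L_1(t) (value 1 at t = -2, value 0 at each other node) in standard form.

L_1(t) = -(1/24)t^2 + (1/24)t + 5/4

L_1(t) = (t + 5)(t - 6) / [(3)·(-8)]
       = (t^2 - t - 30) / (-24)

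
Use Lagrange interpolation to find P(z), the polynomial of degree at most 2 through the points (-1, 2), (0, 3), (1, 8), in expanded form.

Build the Lagrange basis polynomials:
L_0(z) = z(z - 1) / [2] = (1/2)z^2 - (1/2)z
L_1(z) = (z + 1)(z - 1) / [-1] = -z^2 + 1
L_2(z) = (z + 1)z / [2] = (1/2)z^2 + (1/2)z
P(z) = 2·L_0 + 3·L_1 + 8·L_2
  2·L_0(z) = z^2 - z
  3·L_1(z) = -3z^2 + 3
  8·L_2(z) = 4z^2 + 4z
Adding term by term: 2z^2 + 3z + 3

P(z) = 2z^2 + 3z + 3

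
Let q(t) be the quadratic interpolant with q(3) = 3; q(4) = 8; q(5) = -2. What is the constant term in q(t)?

-102

L_0(t) = (t - 4)(t - 5) / [2] = (1/2)t^2 - (9/2)t + 10
L_1(t) = (t - 3)(t - 5) / [-1] = -t^2 + 8t - 15
L_2(t) = (t - 3)(t - 4) / [2] = (1/2)t^2 - (7/2)t + 6
q(t) = 3·L_0 + 8·L_1 + (-2)·L_2
Only the constant term is needed; take it from each L_i and combine:
3·(10) + 8·(-15) + (-2)·(6) = -102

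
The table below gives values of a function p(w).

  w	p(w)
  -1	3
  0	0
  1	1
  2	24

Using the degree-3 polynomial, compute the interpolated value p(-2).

L_0(-2) = (-2)·(-3)·(-4)/[(-1)·(-2)·(-3)] = 4
L_1(-2) = (-1)·(-3)·(-4)/[(1)·(-1)·(-2)] = -6
L_2(-2) = (-1)·(-2)·(-4)/[(2)·(1)·(-1)] = 4
L_3(-2) = (-1)·(-2)·(-3)/[(3)·(2)·(1)] = -1
Sum: 3·(4) + 0 + 1·(4) + 24·(-1) = -8

-8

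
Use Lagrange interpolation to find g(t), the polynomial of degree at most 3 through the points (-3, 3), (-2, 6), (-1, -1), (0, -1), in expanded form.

L_0(t) = (t + 2)(t + 1)t / [-6] = -(1/6)t^3 - (1/2)t^2 - (1/3)t
L_1(t) = (t + 3)(t + 1)t / [2] = (1/2)t^3 + 2t^2 + (3/2)t
L_2(t) = (t + 3)(t + 2)t / [-2] = -(1/2)t^3 - (5/2)t^2 - 3t
L_3(t) = (t + 3)(t + 2)(t + 1) / [6] = (1/6)t^3 + t^2 + (11/6)t + 1
g(t) = 3·L_0 + 6·L_1 + (-1)·L_2 + (-1)·L_3
  3·L_0(t) = -(1/2)t^3 - (3/2)t^2 - t
  6·L_1(t) = 3t^3 + 12t^2 + 9t
  (-1)·L_2(t) = (1/2)t^3 + (5/2)t^2 + 3t
  (-1)·L_3(t) = -(1/6)t^3 - t^2 - (11/6)t - 1
Adding term by term: (17/6)t^3 + 12t^2 + (55/6)t - 1

g(t) = (17/6)t^3 + 12t^2 + (55/6)t - 1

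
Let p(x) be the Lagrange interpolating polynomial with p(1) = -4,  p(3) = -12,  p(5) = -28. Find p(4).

-19

Evaluate each Lagrange basis at x = 4:
L_0(4) = (1)·(-1)/[(-2)·(-4)] = -1/8
L_1(4) = (3)·(-1)/[(2)·(-2)] = 3/4
L_2(4) = (3)·(1)/[(4)·(2)] = 3/8
Sum: (-4)·(-1/8) + (-12)·(3/4) + (-28)·(3/8) = -19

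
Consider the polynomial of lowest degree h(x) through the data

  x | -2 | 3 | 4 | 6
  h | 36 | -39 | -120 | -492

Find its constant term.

0

L_0(x) = (x - 3)(x - 4)(x - 6) / [-240] = -(1/240)x^3 + (13/240)x^2 - (9/40)x + 3/10
L_1(x) = (x + 2)(x - 4)(x - 6) / [15] = (1/15)x^3 - (8/15)x^2 + (4/15)x + 16/5
L_2(x) = (x + 2)(x - 3)(x - 6) / [-12] = -(1/12)x^3 + (7/12)x^2 - 3
L_3(x) = (x + 2)(x - 3)(x - 4) / [48] = (1/48)x^3 - (5/48)x^2 - (1/24)x + 1/2
h(x) = 36·L_0 + (-39)·L_1 + (-120)·L_2 + (-492)·L_3
Only the constant term is needed; take it from each L_i and combine:
36·(3/10) + (-39)·(16/5) + (-120)·(-3) + (-492)·(1/2) = 0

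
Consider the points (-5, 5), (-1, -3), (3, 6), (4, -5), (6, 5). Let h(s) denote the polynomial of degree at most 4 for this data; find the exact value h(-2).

Evaluate each Lagrange basis at s = -2:
L_0(-2) = (-1)·(-5)·(-6)·(-8)/[(-4)·(-8)·(-9)·(-11)] = 5/66
L_1(-2) = (3)·(-5)·(-6)·(-8)/[(4)·(-4)·(-5)·(-7)] = 9/7
L_2(-2) = (3)·(-1)·(-6)·(-8)/[(8)·(4)·(-1)·(-3)] = -3/2
L_3(-2) = (3)·(-1)·(-5)·(-8)/[(9)·(5)·(1)·(-2)] = 4/3
L_4(-2) = (3)·(-1)·(-5)·(-6)/[(11)·(7)·(3)·(2)] = -15/77
Sum: 5·(5/66) + (-3)·(9/7) + 6·(-3/2) + (-5)·(4/3) + 5·(-15/77) = -845/42

-845/42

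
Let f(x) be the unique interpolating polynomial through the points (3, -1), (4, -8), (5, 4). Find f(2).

Evaluate each Lagrange basis at x = 2:
L_0(2) = (-2)·(-3)/[(-1)·(-2)] = 3
L_1(2) = (-1)·(-3)/[(1)·(-1)] = -3
L_2(2) = (-1)·(-2)/[(2)·(1)] = 1
Sum: (-1)·(3) + (-8)·(-3) + 4·(1) = 25

25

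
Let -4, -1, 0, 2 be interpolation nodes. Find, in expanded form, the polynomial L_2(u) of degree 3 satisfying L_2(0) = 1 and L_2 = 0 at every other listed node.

L_2(u) = -(1/8)u^3 - (3/8)u^2 + (3/4)u + 1

L_2(u) = (u + 4)(u + 1)(u - 2) / [(4)·(1)·(-2)]
       = (u^3 + 3u^2 - 6u - 8) / (-8)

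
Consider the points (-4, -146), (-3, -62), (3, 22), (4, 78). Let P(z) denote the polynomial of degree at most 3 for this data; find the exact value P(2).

Using Newton's divided-difference form:
P[-4,-3] = (-62 - (-146)) / (-3 - (-4)) = 84
P[-3,3] = (22 - (-62)) / (3 - (-3)) = 14
P[3,4] = (78 - 22) / (4 - 3) = 56
P[-4,-3,3] = (14 - 84) / (3 - (-4)) = -10
P[-3,3,4] = (56 - 14) / (4 - (-3)) = 6
P[-4,-3,3,4] = (6 - (-10)) / (4 - (-4)) = 2
P(2) = -146 + 84·(6) + (-10)·(6)·(5) + 2·(6)·(5)·(-1) = -2

-2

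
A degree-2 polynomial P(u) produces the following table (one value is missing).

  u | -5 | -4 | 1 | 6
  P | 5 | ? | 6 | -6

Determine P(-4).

19/3

The 3 known values determine P uniquely (degree ≤ 2).
L_0(-4) = (-5)·(-10)/[(-6)·(-11)] = 25/33
L_1(-4) = (1)·(-10)/[(6)·(-5)] = 1/3
L_2(-4) = (1)·(-5)/[(11)·(5)] = -1/11
Sum: 5·(25/33) + 6·(1/3) + (-6)·(-1/11) = 19/3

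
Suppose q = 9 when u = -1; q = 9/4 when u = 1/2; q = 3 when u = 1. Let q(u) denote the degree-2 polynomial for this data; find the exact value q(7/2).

117/4

L_0(7/2) = (3)·(5/2)/[(-3/2)·(-2)] = 5/2
L_1(7/2) = (9/2)·(5/2)/[(3/2)·(-1/2)] = -15
L_2(7/2) = (9/2)·(3)/[(2)·(1/2)] = 27/2
Sum: 9·(5/2) + 9/4·(-15) + 3·(27/2) = 117/4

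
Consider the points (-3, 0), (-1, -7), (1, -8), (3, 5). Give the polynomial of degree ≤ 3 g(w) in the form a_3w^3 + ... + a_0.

g(w) = (1/6)w^3 + (5/4)w^2 - (2/3)w - 35/4

Build the Lagrange basis polynomials:
L_0(w) = (w + 1)(w - 1)(w - 3) / [-48] = -(1/48)w^3 + (1/16)w^2 + (1/48)w - 1/16
L_1(w) = (w + 3)(w - 1)(w - 3) / [16] = (1/16)w^3 - (1/16)w^2 - (9/16)w + 9/16
L_2(w) = (w + 3)(w + 1)(w - 3) / [-16] = -(1/16)w^3 - (1/16)w^2 + (9/16)w + 9/16
L_3(w) = (w + 3)(w + 1)(w - 1) / [48] = (1/48)w^3 + (1/16)w^2 - (1/48)w - 1/16
g(w) = 0·L_0 + (-7)·L_1 + (-8)·L_2 + 5·L_3
  0·L_0(w) = 0
  (-7)·L_1(w) = -(7/16)w^3 + (7/16)w^2 + (63/16)w - 63/16
  (-8)·L_2(w) = (1/2)w^3 + (1/2)w^2 - (9/2)w - 9/2
  5·L_3(w) = (5/48)w^3 + (5/16)w^2 - (5/48)w - 5/16
Adding term by term: (1/6)w^3 + (5/4)w^2 - (2/3)w - 35/4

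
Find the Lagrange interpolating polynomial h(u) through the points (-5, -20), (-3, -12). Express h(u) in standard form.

h(u) = 4u

Build the Lagrange basis polynomials:
L_0(u) = (u + 3) / [-2] = -(1/2)u - 3/2
L_1(u) = (u + 5) / [2] = (1/2)u + 5/2
h(u) = (-20)·L_0 + (-12)·L_1
  (-20)·L_0(u) = 10u + 30
  (-12)·L_1(u) = -6u - 30
Adding term by term: 4u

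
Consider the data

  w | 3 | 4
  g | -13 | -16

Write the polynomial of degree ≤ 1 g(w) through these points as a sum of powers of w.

Build the Lagrange basis polynomials:
L_0(w) = (w - 4) / [-1] = -w + 4
L_1(w) = (w - 3) / [1] = w - 3
g(w) = (-13)·L_0 + (-16)·L_1
  (-13)·L_0(w) = 13w - 52
  (-16)·L_1(w) = -16w + 48
Adding term by term: -3w - 4

g(w) = -3w - 4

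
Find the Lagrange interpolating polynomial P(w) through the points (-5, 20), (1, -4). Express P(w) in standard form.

P(w) = -4w

L_0(w) = (w - 1) / [-6] = -(1/6)w + 1/6
L_1(w) = (w + 5) / [6] = (1/6)w + 5/6
P(w) = 20·L_0 + (-4)·L_1
  20·L_0(w) = -(10/3)w + 10/3
  (-4)·L_1(w) = -(2/3)w - 10/3
Adding term by term: -4w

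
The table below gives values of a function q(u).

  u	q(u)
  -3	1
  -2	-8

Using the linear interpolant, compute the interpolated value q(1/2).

-61/2

Evaluate each Lagrange basis at u = 1/2:
L_0(1/2) = (5/2)/[(-1)] = -5/2
L_1(1/2) = (7/2)/[(1)] = 7/2
Sum: 1·(-5/2) + (-8)·(7/2) = -61/2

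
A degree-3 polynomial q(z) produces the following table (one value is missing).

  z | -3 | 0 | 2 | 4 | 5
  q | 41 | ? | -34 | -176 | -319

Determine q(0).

-4

The 4 known values determine q uniquely (degree ≤ 3).
Evaluate each Lagrange basis at z = 0:
L_0(0) = (-2)·(-4)·(-5)/[(-5)·(-7)·(-8)] = 1/7
L_1(0) = (3)·(-4)·(-5)/[(5)·(-2)·(-3)] = 2
L_2(0) = (3)·(-2)·(-5)/[(7)·(2)·(-1)] = -15/7
L_3(0) = (3)·(-2)·(-4)/[(8)·(3)·(1)] = 1
Sum: 41·(1/7) + (-34)·(2) + (-176)·(-15/7) + (-319)·(1) = -4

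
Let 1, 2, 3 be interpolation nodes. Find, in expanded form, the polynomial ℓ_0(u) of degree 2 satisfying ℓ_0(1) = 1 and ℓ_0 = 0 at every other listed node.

ℓ_0(u) = (1/2)u^2 - (5/2)u + 3

ℓ_0(u) = (u - 2)(u - 3) / [(-1)·(-2)]
       = (u^2 - 5u + 6) / (2)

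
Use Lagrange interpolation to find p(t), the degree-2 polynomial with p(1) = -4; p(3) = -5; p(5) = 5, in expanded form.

p(t) = (11/8)t^2 - 6t + 5/8

Build the Lagrange basis polynomials:
L_0(t) = (t - 3)(t - 5) / [8] = (1/8)t^2 - t + 15/8
L_1(t) = (t - 1)(t - 5) / [-4] = -(1/4)t^2 + (3/2)t - 5/4
L_2(t) = (t - 1)(t - 3) / [8] = (1/8)t^2 - (1/2)t + 3/8
p(t) = (-4)·L_0 + (-5)·L_1 + 5·L_2
  (-4)·L_0(t) = -(1/2)t^2 + 4t - 15/2
  (-5)·L_1(t) = (5/4)t^2 - (15/2)t + 25/4
  5·L_2(t) = (5/8)t^2 - (5/2)t + 15/8
Adding term by term: (11/8)t^2 - 6t + 5/8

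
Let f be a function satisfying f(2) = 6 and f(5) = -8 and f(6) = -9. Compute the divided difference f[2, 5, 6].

11/12

f[2,5] = (-8 - 6) / (5 - 2) = -14/3
f[5,6] = (-9 - (-8)) / (6 - 5) = -1
f[2,5,6] = (-1 - (-14/3)) / (6 - 2) = 11/12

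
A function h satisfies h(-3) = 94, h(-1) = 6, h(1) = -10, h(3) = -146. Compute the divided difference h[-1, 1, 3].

h[-1,1] = (-10 - 6) / (1 - (-1)) = -8
h[1,3] = (-146 - (-10)) / (3 - 1) = -68
h[-1,1,3] = (-68 - (-8)) / (3 - (-1)) = -15

-15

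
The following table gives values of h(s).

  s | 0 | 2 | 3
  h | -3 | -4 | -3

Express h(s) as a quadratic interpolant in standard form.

h(s) = (1/2)s^2 - (3/2)s - 3

Build the Lagrange basis polynomials:
L_0(s) = (s - 2)(s - 3) / [6] = (1/6)s^2 - (5/6)s + 1
L_1(s) = s(s - 3) / [-2] = -(1/2)s^2 + (3/2)s
L_2(s) = s(s - 2) / [3] = (1/3)s^2 - (2/3)s
h(s) = (-3)·L_0 + (-4)·L_1 + (-3)·L_2
  (-3)·L_0(s) = -(1/2)s^2 + (5/2)s - 3
  (-4)·L_1(s) = 2s^2 - 6s
  (-3)·L_2(s) = -s^2 + 2s
Adding term by term: (1/2)s^2 - (3/2)s - 3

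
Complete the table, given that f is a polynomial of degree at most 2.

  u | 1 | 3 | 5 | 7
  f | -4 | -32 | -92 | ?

-184

The 3 known values determine f uniquely (degree ≤ 2).
Evaluate each Lagrange basis at u = 7:
L_0(7) = (4)·(2)/[(-2)·(-4)] = 1
L_1(7) = (6)·(2)/[(2)·(-2)] = -3
L_2(7) = (6)·(4)/[(4)·(2)] = 3
Sum: (-4)·(1) + (-32)·(-3) + (-92)·(3) = -184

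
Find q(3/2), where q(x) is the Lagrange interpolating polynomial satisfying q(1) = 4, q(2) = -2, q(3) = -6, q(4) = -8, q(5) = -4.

Evaluate each Lagrange basis at x = 3/2:
L_0(3/2) = (-1/2)·(-3/2)·(-5/2)·(-7/2)/[(-1)·(-2)·(-3)·(-4)] = 35/128
L_1(3/2) = (1/2)·(-3/2)·(-5/2)·(-7/2)/[(1)·(-1)·(-2)·(-3)] = 35/32
L_2(3/2) = (1/2)·(-1/2)·(-5/2)·(-7/2)/[(2)·(1)·(-1)·(-2)] = -35/64
L_3(3/2) = (1/2)·(-1/2)·(-3/2)·(-7/2)/[(3)·(2)·(1)·(-1)] = 7/32
L_4(3/2) = (1/2)·(-1/2)·(-3/2)·(-5/2)/[(4)·(3)·(2)·(1)] = -5/128
Sum: 4·(35/128) + (-2)·(35/32) + (-6)·(-35/64) + (-8)·(7/32) + (-4)·(-5/128) = 19/32

19/32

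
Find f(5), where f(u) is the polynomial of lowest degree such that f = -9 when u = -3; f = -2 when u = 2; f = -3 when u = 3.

L_0(5) = (3)·(2)/[(-5)·(-6)] = 1/5
L_1(5) = (8)·(2)/[(5)·(-1)] = -16/5
L_2(5) = (8)·(3)/[(6)·(1)] = 4
Sum: (-9)·(1/5) + (-2)·(-16/5) + (-3)·(4) = -37/5

-37/5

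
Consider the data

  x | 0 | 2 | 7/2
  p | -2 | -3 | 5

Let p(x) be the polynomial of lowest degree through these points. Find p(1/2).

Using Newton's divided-difference form:
p[0,2] = (-3 - (-2)) / (2 - 0) = -1/2
p[2,7/2] = (5 - (-3)) / (7/2 - 2) = 16/3
p[0,2,7/2] = (16/3 - (-1/2)) / (7/2 - 0) = 5/3
p(1/2) = -2 + (-1/2)·(1/2) + (5/3)·(1/2)·(-3/2) = -7/2

-7/2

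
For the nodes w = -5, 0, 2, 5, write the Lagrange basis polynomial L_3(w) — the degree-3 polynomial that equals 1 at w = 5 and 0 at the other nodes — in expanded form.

L_3(w) = (1/150)w^3 + (1/50)w^2 - (1/15)w

L_3(w) = (w + 5)w(w - 2) / [(10)·(5)·(3)]
       = (w^3 + 3w^2 - 10w) / (150)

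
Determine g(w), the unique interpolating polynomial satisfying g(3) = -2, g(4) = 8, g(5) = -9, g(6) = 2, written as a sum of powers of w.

g(w) = (55/6)w^3 - (247/2)w^2 + (1606/3)w - 744

Newton's divided differences:
g[3,4] = (8 - (-2)) / (4 - 3) = 10
g[4,5] = (-9 - 8) / (5 - 4) = -17
g[5,6] = (2 - (-9)) / (6 - 5) = 11
g[3,4,5] = (-17 - 10) / (5 - 3) = -27/2
g[4,5,6] = (11 - (-17)) / (6 - 4) = 14
g[3,4,5,6] = (14 - (-27/2)) / (6 - 3) = 55/6
g(w) = -2 + 10·(w - 3) + (-27/2)·(w - 3)(w - 4) + (55/6)·(w - 3)(w - 4)(w - 5)
Expanding: g(w) = (55/6)w^3 - (247/2)w^2 + (1606/3)w - 744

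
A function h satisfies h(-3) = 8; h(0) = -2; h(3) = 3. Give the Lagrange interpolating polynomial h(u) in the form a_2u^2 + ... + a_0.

h(u) = (5/6)u^2 - (5/6)u - 2

L_0(u) = u(u - 3) / [18] = (1/18)u^2 - (1/6)u
L_1(u) = (u + 3)(u - 3) / [-9] = -(1/9)u^2 + 1
L_2(u) = (u + 3)u / [18] = (1/18)u^2 + (1/6)u
h(u) = 8·L_0 + (-2)·L_1 + 3·L_2
  8·L_0(u) = (4/9)u^2 - (4/3)u
  (-2)·L_1(u) = (2/9)u^2 - 2
  3·L_2(u) = (1/6)u^2 + (1/2)u
Adding term by term: (5/6)u^2 - (5/6)u - 2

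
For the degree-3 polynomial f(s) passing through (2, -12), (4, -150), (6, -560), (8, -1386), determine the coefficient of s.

3

Build the Lagrange basis polynomials:
L_0(s) = (s - 4)(s - 6)(s - 8) / [-48] = -(1/48)s^3 + (3/8)s^2 - (13/6)s + 4
L_1(s) = (s - 2)(s - 6)(s - 8) / [16] = (1/16)s^3 - s^2 + (19/4)s - 6
L_2(s) = (s - 2)(s - 4)(s - 8) / [-16] = -(1/16)s^3 + (7/8)s^2 - (7/2)s + 4
L_3(s) = (s - 2)(s - 4)(s - 6) / [48] = (1/48)s^3 - (1/4)s^2 + (11/12)s - 1
f(s) = (-12)·L_0 + (-150)·L_1 + (-560)·L_2 + (-1386)·L_3
Only the coefficient of s is needed; take it from each L_i and combine:
(-12)·(-13/6) + (-150)·(19/4) + (-560)·(-7/2) + (-1386)·(11/12) = 3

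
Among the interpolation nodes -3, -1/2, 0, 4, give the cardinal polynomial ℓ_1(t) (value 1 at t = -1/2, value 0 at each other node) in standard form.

ℓ_1(t) = (t + 3)t(t - 4) / [(5/2)·(-1/2)·(-9/2)]
       = (t^3 - t^2 - 12t) / (45/8)

ℓ_1(t) = (8/45)t^3 - (8/45)t^2 - (32/15)t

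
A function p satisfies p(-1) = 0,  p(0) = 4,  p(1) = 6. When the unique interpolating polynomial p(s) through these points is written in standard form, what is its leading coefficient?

The leading coefficient equals the top divided difference p[-1,0,1].
p[-1,0] = (4 - 0) / (0 - (-1)) = 4
p[0,1] = (6 - 4) / (1 - 0) = 2
p[-1,0,1] = (2 - 4) / (1 - (-1)) = -1

-1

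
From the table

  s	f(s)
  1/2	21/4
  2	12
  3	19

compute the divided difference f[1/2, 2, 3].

1

f[1/2,2] = (12 - 21/4) / (2 - 1/2) = 9/2
f[2,3] = (19 - 12) / (3 - 2) = 7
f[1/2,2,3] = (7 - 9/2) / (3 - 1/2) = 1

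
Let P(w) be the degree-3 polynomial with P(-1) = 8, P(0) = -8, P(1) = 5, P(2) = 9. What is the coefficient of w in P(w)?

29/6

L_0(w) = w(w - 1)(w - 2) / [-6] = -(1/6)w^3 + (1/2)w^2 - (1/3)w
L_1(w) = (w + 1)(w - 1)(w - 2) / [2] = (1/2)w^3 - w^2 - (1/2)w + 1
L_2(w) = (w + 1)w(w - 2) / [-2] = -(1/2)w^3 + (1/2)w^2 + w
L_3(w) = (w + 1)w(w - 1) / [6] = (1/6)w^3 - (1/6)w
P(w) = 8·L_0 + (-8)·L_1 + 5·L_2 + 9·L_3
Only the coefficient of w is needed; take it from each L_i and combine:
8·(-1/3) + (-8)·(-1/2) + 5·(1) + 9·(-1/6) = 29/6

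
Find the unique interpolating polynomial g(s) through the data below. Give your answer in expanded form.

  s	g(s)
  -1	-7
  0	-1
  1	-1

Newton's divided differences:
g[-1,0] = (-1 - (-7)) / (0 - (-1)) = 6
g[0,1] = (-1 - (-1)) / (1 - 0) = 0
g[-1,0,1] = (0 - 6) / (1 - (-1)) = -3
g(s) = -7 + 6·(s + 1) + (-3)·(s + 1)s
Expanding: g(s) = -3s^2 + 3s - 1

g(s) = -3s^2 + 3s - 1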